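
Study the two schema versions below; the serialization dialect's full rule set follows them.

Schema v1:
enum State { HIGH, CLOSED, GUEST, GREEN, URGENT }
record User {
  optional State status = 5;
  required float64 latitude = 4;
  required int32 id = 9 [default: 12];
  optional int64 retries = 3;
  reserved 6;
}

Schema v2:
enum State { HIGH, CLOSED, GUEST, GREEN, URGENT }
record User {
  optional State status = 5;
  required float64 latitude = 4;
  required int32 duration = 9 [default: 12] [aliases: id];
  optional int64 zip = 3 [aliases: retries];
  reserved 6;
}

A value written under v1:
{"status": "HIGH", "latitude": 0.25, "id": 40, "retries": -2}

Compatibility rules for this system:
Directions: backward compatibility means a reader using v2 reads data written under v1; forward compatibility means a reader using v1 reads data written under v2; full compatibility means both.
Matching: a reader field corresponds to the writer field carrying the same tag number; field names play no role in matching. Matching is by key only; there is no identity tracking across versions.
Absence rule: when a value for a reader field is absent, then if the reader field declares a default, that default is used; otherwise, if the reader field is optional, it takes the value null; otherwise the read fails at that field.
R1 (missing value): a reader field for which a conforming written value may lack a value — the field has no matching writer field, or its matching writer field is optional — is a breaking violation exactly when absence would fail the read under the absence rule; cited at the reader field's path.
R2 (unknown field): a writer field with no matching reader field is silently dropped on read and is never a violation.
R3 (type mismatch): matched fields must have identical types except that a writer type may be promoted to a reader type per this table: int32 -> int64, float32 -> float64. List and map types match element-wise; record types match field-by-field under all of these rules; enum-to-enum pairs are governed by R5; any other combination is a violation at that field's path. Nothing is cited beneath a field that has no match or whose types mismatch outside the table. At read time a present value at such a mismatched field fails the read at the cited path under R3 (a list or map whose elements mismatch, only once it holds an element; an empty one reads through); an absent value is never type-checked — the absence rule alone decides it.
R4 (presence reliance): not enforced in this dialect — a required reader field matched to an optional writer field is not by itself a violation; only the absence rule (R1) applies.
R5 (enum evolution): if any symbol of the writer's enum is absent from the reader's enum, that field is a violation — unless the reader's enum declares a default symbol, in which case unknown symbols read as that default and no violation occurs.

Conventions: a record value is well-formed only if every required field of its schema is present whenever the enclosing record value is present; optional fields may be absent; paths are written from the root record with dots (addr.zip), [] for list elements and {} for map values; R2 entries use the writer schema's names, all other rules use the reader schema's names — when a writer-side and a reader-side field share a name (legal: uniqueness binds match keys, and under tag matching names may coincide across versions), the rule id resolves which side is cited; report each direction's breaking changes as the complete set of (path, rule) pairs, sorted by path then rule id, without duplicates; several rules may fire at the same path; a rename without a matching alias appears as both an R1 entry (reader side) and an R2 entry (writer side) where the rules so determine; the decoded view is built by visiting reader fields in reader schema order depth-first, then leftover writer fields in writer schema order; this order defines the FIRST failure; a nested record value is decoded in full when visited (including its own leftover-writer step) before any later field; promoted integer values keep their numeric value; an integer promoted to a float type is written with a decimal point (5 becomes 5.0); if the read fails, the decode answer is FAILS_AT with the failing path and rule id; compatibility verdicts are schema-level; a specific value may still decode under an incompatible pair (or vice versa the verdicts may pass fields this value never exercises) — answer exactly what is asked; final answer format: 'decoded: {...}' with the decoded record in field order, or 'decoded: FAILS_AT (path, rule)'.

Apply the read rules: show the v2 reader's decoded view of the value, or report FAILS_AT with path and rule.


decoded: {"status": "HIGH", "latitude": 0.25, "duration": 40, "zip": -2}

in User below, arrows point writer -> reader
decode (reader v2):
  status := "HIGH"
  latitude := 0.25
  duration := 40 (from writer id)
  zip := -2 (from writer retries)
  => decoded: {"status": "HIGH", "latitude": 0.25, "duration": 40, "zip": -2}


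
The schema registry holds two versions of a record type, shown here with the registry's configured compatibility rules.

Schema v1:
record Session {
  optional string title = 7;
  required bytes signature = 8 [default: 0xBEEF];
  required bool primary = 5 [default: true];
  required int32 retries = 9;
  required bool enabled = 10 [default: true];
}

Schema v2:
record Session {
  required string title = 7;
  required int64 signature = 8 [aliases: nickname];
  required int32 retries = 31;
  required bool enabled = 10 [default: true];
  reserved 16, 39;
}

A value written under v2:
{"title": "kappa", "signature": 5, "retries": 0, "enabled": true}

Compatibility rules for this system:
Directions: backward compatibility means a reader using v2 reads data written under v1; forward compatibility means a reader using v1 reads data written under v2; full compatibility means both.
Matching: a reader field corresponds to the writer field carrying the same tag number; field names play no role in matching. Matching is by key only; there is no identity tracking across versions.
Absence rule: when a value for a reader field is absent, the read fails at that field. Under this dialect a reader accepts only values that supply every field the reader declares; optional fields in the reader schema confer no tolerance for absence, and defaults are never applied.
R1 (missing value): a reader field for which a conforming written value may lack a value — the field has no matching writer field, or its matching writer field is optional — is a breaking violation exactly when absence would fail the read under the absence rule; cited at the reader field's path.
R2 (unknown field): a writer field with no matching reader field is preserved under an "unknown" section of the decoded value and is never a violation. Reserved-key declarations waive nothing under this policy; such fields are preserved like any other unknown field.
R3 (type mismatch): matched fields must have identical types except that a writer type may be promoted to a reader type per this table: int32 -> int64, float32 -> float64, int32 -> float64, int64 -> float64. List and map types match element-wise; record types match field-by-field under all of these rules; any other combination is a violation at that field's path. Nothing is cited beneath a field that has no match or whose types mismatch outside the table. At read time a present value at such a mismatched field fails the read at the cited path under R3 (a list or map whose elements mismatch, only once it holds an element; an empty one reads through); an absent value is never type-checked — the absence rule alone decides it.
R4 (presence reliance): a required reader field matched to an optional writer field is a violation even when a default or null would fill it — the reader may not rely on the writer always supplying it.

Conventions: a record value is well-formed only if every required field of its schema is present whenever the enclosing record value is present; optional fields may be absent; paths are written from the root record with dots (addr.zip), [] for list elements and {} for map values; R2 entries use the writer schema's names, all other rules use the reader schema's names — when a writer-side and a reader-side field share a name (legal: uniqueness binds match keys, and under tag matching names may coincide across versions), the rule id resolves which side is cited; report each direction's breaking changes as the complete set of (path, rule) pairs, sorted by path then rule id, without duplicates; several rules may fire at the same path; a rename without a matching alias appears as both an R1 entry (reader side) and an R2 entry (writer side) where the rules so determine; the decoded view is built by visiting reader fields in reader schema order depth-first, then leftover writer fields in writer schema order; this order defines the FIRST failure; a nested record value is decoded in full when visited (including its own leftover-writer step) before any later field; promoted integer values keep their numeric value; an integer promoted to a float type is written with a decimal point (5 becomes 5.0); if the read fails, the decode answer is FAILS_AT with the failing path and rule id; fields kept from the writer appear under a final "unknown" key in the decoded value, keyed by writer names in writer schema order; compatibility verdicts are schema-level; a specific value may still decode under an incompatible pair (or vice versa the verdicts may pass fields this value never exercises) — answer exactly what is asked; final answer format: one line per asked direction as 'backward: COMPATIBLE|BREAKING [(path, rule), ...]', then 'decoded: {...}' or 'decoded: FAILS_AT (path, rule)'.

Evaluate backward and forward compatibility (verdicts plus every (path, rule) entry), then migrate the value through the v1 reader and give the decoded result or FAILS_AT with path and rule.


backward: BREAKING [(retries, R1), (signature, R3), (title, R1), (title, R4)]; forward: BREAKING [(primary, R1), (retries, R1), (signature, R3)]; decoded: FAILS_AT (signature, R3)

in Session below, arrows point writer -> reader
backward for Session (reader v2, writer v1):
  writer optional, string -> string: reader title maps from writer title
  writer required, bytes -> int64: reader signature maps from writer signature
  retries has no writer counterpart
  writer required, bool -> bool: reader enabled maps from writer enabled
  primary (writer side), unknown to reader
  retries (writer side), unknown to reader
  rule R1 violated at retries
  rule R3 violated at signature
  rule R1 violated at title
  rule R4 violated at title
  backward on Session therefore BREAKING (4)
forward for Session (reader v1, writer v2):
  writer required, string -> string: reader title maps from writer title
  writer required, int64 -> bytes: reader signature maps from writer signature
  primary has no writer counterpart
  retries has no writer counterpart
  writer required, bool -> bool: reader enabled maps from writer enabled
  retries (writer side), unknown to reader
  rule R1 violated at primary
  rule R1 violated at retries
  rule R3 violated at signature
  forward on Session therefore BREAKING (3)
decoding the Session value with the v1 reader:
  title := "kappa"
  read fails at signature under R3
  => FAILS_AT (signature, R3)


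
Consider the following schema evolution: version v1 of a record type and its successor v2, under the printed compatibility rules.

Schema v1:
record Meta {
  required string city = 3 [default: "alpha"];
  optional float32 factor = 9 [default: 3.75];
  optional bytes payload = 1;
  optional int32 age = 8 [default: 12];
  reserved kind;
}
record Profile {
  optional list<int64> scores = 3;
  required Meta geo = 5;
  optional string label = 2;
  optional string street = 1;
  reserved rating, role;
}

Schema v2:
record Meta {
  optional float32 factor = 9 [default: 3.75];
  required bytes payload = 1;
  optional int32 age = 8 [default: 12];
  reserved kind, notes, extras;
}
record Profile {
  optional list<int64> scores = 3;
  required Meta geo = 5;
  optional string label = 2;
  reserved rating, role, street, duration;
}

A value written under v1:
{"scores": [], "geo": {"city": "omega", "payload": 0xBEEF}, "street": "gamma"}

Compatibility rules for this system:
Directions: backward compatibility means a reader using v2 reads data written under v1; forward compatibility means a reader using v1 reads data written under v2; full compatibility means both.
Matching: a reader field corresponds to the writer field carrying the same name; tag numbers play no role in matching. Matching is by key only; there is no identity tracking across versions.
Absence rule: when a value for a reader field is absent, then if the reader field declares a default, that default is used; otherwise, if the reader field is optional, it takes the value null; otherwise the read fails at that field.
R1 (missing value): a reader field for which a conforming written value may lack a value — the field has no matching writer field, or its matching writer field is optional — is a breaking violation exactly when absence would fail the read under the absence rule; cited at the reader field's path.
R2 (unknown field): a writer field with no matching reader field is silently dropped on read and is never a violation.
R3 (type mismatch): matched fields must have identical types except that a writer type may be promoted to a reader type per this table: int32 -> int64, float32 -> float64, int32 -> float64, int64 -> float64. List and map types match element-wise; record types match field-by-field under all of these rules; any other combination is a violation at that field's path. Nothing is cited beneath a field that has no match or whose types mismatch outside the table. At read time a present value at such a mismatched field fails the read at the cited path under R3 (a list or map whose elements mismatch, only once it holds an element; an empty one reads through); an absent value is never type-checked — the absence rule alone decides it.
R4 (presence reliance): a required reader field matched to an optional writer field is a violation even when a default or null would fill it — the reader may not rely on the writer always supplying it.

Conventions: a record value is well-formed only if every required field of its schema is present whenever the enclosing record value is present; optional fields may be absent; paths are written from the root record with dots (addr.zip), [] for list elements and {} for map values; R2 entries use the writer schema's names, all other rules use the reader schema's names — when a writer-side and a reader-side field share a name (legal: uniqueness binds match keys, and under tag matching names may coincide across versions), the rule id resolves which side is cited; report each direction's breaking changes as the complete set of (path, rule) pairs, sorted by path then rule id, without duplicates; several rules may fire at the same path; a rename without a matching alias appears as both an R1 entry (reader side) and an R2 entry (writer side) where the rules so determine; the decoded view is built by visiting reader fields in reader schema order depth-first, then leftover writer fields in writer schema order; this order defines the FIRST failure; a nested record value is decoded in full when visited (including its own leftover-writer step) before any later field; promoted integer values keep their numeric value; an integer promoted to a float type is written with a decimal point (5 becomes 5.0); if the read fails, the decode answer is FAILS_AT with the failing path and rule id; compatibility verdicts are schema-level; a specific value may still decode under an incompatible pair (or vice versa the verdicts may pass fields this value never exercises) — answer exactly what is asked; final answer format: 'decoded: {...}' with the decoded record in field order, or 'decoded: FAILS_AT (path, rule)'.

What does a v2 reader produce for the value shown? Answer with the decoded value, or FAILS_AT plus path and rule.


the writer's type comes first in each Profile pair
decoding the Profile value with the v2 reader:
  scores := []
  geo.factor := 3.75 (absent -> default)
  geo.payload := 0xBEEF
  geo.age := 12 (absent -> default)
  writer geo.city: unknown -> dropped
  label := null (absent, optional -> null)
  writer street: unknown -> dropped
  => decoded: {"scores": [], "geo": {"factor": 3.75, "payload": 0xBEEF, "age": 12}, "label": null}
checking off the Profile differences that do not matter here:
  field payload in record Meta: optional changed to required -> changes Profile's schema-level verdicts only — the decode of this value is the same

decoded: {"scores": [], "geo": {"factor": 3.75, "payload": 0xBEEF, "age": 12}, "label": null}


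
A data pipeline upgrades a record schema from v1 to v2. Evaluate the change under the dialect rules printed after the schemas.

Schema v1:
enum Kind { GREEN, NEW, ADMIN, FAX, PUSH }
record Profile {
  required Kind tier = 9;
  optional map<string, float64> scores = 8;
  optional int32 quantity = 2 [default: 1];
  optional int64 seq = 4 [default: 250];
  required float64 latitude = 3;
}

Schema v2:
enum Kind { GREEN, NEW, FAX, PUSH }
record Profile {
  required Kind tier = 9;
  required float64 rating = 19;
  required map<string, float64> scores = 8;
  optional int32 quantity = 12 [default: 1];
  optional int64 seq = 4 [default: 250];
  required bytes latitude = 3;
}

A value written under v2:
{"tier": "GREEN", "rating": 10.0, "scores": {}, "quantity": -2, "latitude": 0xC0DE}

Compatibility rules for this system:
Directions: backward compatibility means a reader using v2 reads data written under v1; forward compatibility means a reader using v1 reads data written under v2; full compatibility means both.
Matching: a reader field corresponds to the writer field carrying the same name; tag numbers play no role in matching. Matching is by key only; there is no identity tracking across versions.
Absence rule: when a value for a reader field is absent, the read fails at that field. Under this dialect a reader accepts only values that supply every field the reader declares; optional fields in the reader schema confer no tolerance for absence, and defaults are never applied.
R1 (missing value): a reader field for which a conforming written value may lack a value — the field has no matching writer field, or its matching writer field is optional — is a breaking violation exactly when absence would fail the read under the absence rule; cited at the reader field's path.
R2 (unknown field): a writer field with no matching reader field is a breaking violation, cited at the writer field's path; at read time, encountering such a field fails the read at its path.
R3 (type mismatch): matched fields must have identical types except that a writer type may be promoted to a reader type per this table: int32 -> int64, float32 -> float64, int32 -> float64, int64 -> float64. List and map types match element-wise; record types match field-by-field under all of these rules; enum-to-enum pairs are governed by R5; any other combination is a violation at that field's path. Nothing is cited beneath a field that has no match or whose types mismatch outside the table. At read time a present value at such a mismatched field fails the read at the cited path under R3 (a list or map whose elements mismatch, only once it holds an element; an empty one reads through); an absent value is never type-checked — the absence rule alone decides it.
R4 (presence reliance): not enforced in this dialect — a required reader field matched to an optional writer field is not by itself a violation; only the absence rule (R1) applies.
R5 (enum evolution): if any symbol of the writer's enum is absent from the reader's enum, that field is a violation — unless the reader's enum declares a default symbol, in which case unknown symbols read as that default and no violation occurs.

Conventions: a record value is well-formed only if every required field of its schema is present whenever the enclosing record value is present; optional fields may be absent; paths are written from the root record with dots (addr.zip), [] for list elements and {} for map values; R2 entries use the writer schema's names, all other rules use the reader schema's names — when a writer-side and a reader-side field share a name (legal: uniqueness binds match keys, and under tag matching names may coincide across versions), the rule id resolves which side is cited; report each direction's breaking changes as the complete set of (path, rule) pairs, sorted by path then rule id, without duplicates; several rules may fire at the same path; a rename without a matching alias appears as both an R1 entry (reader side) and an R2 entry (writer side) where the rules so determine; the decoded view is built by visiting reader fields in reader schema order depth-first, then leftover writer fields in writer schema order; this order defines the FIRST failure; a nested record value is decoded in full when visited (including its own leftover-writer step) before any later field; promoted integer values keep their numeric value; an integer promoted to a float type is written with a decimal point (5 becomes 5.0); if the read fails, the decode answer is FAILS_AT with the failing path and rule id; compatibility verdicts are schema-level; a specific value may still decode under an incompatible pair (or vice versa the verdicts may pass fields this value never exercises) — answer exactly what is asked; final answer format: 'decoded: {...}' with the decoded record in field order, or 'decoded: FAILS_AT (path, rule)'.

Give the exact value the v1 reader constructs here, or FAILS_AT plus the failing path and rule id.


the writer's type comes first in each Profile pair
decode (reader v1):
  tier := "GREEN"
  scores := {}
  quantity := -2
  read fails at seq under R1 (no fill)
  => FAILS_AT (seq, R1)
the other Profile changes do not affect what is asked:
  added field rating to record Profile: required float64, tag 19 (in v2 it sits immediately before scores) -> schema-level compatibility only; this Profile value's decode is unchanged
  field quantity in record Profile: tag 2 changed to 12 -> fires no rule on Profile under this dialect and leaves the result unchanged
  field latitude in record Profile: type float64 changed to bytes -> schema-level compatibility only; this Profile value's decode is unchanged
  field scores in record Profile: optional changed to required -> schema-level compatibility only; this Profile value's decode is unchanged
  enum Kind (field tier in record Profile): symbol ADMIN removed -> schema-level compatibility only; this Profile value's decode is unchanged

decoded: FAILS_AT (seq, R1)


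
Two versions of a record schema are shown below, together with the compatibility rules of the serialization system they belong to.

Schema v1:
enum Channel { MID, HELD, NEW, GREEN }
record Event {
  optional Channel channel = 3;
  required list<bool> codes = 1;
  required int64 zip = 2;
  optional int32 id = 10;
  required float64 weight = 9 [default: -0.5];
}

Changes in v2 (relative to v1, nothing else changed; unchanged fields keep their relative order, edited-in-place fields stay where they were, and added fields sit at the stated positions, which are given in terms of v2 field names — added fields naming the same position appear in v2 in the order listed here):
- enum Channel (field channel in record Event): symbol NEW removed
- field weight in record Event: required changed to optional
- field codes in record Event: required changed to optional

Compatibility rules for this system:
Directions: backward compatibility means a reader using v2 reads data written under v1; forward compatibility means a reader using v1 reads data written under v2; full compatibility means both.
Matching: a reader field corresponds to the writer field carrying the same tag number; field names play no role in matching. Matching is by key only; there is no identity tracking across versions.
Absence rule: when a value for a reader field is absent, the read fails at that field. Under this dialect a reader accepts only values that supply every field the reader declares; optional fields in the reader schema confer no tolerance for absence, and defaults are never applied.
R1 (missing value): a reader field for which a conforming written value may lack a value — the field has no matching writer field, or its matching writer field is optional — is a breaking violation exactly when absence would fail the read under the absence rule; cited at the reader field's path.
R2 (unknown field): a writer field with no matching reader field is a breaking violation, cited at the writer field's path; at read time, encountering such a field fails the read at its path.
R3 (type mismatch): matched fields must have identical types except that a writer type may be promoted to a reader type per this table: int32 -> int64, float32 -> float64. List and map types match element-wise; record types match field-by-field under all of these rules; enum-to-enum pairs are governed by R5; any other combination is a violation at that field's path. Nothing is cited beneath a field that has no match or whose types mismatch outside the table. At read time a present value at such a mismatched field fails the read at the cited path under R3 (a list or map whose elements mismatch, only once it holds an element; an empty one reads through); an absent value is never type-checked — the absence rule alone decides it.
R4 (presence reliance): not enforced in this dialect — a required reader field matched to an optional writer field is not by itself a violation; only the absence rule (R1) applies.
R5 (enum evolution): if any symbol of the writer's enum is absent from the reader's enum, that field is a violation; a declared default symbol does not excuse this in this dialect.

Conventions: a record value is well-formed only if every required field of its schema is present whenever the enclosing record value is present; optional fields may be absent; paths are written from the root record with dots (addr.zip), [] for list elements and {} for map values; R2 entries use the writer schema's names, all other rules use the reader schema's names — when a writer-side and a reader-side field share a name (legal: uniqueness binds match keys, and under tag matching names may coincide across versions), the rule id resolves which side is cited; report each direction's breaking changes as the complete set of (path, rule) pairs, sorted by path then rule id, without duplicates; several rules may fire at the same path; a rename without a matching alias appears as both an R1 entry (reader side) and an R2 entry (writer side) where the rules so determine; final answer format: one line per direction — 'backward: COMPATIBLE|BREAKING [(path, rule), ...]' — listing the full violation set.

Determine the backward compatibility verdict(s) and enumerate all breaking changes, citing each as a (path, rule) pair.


the writer's type comes first in each Event pair
backward analysis of Event with v2 as reader and v1 as writer:
  Channel -> Channel, writer optional: channel aligns to channel
  list<bool> -> list<bool>, writer required: codes aligns to codes
  int64 -> int64, writer required: zip aligns to zip
  int32 -> int32, writer optional: id aligns to id
  float64 -> float64, writer required: weight aligns to weight
  breaking: (channel, R1)
  breaking: (channel, R5)
  breaking: (id, R1)
  => backward: BREAKING (3)
the other Event changes do not affect what is asked:
  field weight in record Event: required changed to optional -> matters only for Event's forward compatibility — outside the asked direction
  field codes in record Event: required changed to optional -> matters only for Event's forward compatibility — outside the asked direction

backward: BREAKING [(channel, R1), (channel, R5), (id, R1)]


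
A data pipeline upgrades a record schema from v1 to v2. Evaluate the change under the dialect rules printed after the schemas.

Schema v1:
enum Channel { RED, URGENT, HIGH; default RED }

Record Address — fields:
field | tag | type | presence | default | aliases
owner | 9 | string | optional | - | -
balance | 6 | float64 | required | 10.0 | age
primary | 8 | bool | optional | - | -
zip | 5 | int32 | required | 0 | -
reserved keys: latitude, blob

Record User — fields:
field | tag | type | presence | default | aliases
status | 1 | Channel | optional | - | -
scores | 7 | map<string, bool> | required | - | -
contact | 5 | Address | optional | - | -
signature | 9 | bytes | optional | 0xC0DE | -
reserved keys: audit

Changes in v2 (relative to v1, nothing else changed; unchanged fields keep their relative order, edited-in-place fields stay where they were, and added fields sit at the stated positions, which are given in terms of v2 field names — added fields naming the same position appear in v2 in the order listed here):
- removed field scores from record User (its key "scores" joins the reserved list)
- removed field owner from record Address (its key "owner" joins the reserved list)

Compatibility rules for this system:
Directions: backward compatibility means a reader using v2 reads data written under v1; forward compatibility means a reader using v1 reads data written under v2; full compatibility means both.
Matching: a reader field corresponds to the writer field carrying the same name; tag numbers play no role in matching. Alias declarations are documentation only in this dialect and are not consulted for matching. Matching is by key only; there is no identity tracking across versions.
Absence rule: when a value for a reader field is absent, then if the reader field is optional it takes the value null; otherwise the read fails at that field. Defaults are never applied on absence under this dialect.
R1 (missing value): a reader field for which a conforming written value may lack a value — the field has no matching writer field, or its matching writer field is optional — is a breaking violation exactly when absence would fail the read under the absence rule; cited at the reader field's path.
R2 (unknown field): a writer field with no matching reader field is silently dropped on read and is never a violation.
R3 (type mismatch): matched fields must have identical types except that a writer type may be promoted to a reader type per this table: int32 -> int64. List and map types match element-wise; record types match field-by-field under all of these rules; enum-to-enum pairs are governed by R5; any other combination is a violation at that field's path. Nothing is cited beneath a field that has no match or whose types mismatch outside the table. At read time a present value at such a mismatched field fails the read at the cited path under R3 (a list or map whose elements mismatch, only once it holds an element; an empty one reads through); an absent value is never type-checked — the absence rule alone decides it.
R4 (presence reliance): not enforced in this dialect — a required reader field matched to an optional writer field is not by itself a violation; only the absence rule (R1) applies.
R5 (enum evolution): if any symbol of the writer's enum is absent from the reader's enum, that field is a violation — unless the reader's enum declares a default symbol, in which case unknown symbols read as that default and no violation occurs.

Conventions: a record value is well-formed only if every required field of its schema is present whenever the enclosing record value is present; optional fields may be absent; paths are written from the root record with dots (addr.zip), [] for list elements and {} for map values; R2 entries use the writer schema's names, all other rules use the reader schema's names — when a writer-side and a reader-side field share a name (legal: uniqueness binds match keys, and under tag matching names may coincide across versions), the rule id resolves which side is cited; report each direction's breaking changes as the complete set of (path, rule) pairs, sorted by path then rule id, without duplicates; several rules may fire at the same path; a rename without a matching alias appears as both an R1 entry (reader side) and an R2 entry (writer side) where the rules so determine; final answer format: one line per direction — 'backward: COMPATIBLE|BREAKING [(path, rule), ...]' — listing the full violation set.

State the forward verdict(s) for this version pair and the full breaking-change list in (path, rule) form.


forward: BREAKING [(scores, R1)]

the writer's type comes first in each User pair
checking forward for User: reader v1 against writer v2:
  writer optional, Channel -> Channel: reader status maps from writer status
  scores: no writer match
  writer optional, Address -> Address: reader contact maps from writer contact
  writer optional, bytes -> bytes: reader signature maps from writer signature
  contact.owner: no writer match
  writer required, float64 -> float64: reader contact.balance maps from writer contact.balance
  writer optional, bool -> bool: reader contact.primary maps from writer contact.primary
  writer required, int32 -> int32: reader contact.zip maps from writer contact.zip
  violation R1 at scores
  => forward: BREAKING (1)
the other User changes do not affect what is asked:
  removed field owner from record Address (its key "owner" joins the reserved list) -> fires no rule on User, leaving the asked answer as it is


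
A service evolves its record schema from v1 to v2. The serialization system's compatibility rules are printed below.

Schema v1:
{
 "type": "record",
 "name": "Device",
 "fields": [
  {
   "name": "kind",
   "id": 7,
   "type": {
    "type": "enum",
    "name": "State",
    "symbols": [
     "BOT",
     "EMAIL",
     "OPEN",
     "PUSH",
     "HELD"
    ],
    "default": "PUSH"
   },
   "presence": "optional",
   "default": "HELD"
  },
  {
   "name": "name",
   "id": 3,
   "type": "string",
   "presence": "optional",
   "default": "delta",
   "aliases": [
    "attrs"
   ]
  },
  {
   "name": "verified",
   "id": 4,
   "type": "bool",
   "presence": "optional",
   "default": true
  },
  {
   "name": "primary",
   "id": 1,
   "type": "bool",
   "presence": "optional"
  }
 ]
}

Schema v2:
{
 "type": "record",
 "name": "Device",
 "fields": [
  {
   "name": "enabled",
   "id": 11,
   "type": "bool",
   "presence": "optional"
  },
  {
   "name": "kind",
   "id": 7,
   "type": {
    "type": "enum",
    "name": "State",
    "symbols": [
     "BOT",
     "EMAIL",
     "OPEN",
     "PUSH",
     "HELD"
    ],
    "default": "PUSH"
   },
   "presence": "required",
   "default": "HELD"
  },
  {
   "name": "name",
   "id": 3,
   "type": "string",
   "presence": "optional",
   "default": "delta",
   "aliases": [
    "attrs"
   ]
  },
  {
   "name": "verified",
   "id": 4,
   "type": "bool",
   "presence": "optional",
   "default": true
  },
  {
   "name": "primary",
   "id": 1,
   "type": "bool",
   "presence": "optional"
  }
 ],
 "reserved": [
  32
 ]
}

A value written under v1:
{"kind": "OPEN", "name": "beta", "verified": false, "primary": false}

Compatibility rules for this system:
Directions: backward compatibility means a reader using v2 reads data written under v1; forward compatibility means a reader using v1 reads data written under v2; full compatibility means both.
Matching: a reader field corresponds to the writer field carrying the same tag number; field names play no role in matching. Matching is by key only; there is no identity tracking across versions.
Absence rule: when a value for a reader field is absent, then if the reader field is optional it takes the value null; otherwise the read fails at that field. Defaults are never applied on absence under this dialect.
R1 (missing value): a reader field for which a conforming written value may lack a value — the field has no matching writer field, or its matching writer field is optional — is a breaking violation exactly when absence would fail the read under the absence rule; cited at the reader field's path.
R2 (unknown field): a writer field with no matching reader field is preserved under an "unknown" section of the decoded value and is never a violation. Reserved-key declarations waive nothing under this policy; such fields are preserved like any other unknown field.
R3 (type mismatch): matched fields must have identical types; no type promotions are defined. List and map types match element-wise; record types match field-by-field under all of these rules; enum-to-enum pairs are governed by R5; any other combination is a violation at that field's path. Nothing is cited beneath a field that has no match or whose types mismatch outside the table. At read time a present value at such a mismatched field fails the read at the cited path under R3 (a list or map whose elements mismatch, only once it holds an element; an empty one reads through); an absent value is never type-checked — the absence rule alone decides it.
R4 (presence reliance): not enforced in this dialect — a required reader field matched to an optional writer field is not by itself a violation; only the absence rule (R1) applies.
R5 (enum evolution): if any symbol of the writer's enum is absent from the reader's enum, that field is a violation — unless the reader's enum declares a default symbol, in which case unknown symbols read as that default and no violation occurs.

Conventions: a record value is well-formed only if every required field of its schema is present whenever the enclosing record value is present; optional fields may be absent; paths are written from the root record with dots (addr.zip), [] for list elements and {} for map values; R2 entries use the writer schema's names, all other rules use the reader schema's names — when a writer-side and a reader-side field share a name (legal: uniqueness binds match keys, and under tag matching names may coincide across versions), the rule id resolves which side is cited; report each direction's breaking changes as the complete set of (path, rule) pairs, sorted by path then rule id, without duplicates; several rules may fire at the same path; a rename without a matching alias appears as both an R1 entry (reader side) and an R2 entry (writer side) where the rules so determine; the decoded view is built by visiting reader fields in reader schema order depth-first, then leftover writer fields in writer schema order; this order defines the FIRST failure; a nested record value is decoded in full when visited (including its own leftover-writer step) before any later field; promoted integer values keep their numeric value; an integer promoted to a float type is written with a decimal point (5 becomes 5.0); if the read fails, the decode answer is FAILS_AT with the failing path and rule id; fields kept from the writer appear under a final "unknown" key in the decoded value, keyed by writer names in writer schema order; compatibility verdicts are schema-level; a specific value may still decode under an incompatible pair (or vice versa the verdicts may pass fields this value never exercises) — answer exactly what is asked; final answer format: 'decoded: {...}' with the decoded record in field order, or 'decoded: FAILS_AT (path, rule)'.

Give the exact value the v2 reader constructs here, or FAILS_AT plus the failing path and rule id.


decoded: {"enabled": null, "kind": "OPEN", "name": "beta", "verified": false, "primary": false}

in Device below, arrows point writer -> reader
decode walk for Device under reader schema v2:
  enabled := null (not supplied -> null)
  kind := "OPEN"
  name := "beta"
  verified := false
  primary := false
  => decoded: {"enabled": null, "kind": "OPEN", "name": "beta", "verified": false, "primary": false}
remaining Device differences; none change what is asked:
  field kind in record Device: optional changed to required -> shifts the Device verdicts, not this decode


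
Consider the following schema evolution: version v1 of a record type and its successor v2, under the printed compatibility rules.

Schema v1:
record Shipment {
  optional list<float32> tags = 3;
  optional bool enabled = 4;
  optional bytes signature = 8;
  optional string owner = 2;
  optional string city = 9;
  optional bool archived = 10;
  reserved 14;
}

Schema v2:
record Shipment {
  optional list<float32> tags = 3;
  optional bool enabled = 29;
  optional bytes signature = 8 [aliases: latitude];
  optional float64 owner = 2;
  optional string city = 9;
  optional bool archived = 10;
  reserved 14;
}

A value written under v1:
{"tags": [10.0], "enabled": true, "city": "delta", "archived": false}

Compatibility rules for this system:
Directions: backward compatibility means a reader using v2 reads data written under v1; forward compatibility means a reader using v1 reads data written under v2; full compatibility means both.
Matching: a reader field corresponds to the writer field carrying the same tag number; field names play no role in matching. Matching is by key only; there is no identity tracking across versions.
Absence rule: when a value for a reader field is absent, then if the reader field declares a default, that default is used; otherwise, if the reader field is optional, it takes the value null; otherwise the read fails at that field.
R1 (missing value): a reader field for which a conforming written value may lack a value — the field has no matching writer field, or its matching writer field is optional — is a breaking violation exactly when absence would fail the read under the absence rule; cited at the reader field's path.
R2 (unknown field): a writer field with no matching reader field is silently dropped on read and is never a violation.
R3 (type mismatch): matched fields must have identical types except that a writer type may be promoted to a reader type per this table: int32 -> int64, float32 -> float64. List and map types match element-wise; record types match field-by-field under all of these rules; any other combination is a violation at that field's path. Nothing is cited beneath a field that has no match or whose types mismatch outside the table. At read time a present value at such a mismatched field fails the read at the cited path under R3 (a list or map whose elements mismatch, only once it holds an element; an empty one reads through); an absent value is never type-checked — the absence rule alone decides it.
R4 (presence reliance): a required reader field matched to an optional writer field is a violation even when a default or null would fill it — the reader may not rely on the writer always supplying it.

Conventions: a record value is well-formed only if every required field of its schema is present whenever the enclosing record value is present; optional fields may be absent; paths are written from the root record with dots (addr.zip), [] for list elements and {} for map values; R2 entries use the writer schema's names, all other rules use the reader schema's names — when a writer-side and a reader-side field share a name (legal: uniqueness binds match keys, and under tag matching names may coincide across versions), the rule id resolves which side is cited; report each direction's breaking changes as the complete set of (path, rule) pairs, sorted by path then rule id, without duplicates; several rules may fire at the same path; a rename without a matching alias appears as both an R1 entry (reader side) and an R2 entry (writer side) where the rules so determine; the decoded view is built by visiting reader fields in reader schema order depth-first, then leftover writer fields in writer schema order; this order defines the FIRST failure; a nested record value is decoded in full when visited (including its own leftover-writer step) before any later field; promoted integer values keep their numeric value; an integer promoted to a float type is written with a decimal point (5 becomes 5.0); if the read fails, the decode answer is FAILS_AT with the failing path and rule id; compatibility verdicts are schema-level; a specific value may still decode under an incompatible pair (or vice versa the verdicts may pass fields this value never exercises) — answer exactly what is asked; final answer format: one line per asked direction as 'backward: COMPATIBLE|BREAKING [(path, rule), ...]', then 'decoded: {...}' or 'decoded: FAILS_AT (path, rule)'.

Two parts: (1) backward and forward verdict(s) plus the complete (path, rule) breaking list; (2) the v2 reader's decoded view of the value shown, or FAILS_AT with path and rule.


arrows below run writer -> reader for Shipment
backward for Shipment (reader v2, writer v1):
  tags <- tags (list<float32> -> list<float32>, writer optional)
  enabled has no writer counterpart
  signature <- signature (bytes -> bytes, writer optional)
  owner <- owner (string -> float64, writer optional)
  city <- city (string -> string, writer optional)
  archived <- archived (bool -> bool, writer optional)
  writer field enabled has no reader counterpart
  R3 fires at owner
  => backward verdict for Shipment: BREAKING, 1 violation(s)
forward for Shipment (reader v1, writer v2):
  tags <- tags (list<float32> -> list<float32>, writer optional)
  enabled has no writer counterpart
  signature <- signature (bytes -> bytes, writer optional)
  owner <- owner (float64 -> string, writer optional)
  city <- city (string -> string, writer optional)
  archived <- archived (bool -> bool, writer optional)
  writer field enabled has no reader counterpart
  R3 fires at owner
  => forward verdict for Shipment: BREAKING, 1 violation(s)
decoding the Shipment value with the v2 reader:
  tags := [10.0]
  enabled := null (not supplied -> null)
  signature := null (not supplied -> null)
  owner := null (not supplied -> null)
  city := "delta"
  archived := false
  writer enabled: unmatched, discarded
  => decoded: {"tags": [10.0], "enabled": null, "signature": null, "owner": null, "city": "delta", "archived": false}

backward: BREAKING [(owner, R3)]; forward: BREAKING [(owner, R3)]; decoded: {"tags": [10.0], "enabled": null, "signature": null, "owner": null, "city": "delta", "archived": false}
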